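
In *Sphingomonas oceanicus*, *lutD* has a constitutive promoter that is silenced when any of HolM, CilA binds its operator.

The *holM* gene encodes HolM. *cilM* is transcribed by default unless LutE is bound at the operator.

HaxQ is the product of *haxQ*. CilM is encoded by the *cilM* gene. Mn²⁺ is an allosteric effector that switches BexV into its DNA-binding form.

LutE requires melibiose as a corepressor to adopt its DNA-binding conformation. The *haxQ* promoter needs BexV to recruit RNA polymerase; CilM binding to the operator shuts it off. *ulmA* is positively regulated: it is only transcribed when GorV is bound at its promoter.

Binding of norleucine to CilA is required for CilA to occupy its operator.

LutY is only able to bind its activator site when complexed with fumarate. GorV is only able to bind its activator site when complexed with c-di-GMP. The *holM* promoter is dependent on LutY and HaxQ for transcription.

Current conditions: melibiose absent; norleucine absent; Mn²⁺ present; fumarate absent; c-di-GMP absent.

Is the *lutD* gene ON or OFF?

ON

Fumarate is absent, so LutY is inactive.
Melibiose is absent, so LutE is inactive.
With no repressor bound, *cilM* is transcribed.
So CilM is produced and active.
Mn²⁺ is present, so BexV is active.
With repressor CilM bound, *haxQ* is not transcribed.
So HaxQ is not produced.
Required activator LutY is absent, so *holM* is not transcribed.
So HolM is not produced.
Norleucine is absent, so CilA is inactive.
With no repressor bound, *lutD* is transcribed.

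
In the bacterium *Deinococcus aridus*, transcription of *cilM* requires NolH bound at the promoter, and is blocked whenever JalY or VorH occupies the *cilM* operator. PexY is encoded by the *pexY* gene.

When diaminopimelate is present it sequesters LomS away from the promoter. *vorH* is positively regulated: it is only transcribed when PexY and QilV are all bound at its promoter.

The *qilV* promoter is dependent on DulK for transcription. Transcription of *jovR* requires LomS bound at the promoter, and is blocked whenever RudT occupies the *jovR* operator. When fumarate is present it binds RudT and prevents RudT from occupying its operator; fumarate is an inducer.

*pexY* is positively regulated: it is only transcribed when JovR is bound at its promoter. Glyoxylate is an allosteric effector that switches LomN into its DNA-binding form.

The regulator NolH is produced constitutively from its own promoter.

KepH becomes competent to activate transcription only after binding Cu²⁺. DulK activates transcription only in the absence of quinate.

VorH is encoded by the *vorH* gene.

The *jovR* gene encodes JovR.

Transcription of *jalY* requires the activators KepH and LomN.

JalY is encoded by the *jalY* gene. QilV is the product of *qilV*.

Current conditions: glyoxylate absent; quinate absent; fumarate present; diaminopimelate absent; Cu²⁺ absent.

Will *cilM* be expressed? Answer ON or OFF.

OFF

NolH is produced constitutively and is active.
Cu²⁺ is absent, so KepH is inactive.
Glyoxylate is absent, so LomN is inactive.
Required activator KepH is absent, so *jalY* is not transcribed.
So JalY is not produced.
Fumarate is present, so RudT is inactive.
Diaminopimelate is absent, so LomS is active.
No repressor is bound and LomS is active, so *jovR* is transcribed.
So JovR is produced and active.
No repressor is bound and JovR is active, so *pexY* is transcribed.
So PexY is produced and active.
Quinate is absent, so DulK is active.
No repressor is bound and DulK is active, so *qilV* is transcribed.
So QilV is produced and active.
No repressor is bound and PexY and QilV are active, so *vorH* is transcribed.
So VorH is produced and active.
With repressor VorH bound, *cilM* is not transcribed.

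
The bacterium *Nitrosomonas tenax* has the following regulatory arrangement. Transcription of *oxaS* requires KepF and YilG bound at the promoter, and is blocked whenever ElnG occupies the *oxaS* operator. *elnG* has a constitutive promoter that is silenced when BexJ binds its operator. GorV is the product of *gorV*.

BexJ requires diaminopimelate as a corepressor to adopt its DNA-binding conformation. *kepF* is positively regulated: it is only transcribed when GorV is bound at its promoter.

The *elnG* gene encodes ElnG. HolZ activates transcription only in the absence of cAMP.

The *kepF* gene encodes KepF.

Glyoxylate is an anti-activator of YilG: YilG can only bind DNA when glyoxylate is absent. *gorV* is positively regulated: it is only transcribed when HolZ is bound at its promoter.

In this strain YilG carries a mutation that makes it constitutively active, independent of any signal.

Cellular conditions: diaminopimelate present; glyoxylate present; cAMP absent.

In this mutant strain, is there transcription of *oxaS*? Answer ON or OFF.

ON

Diaminopimelate is present, so BexJ is active.
With repressor BexJ bound, *elnG* is not transcribed.
So ElnG is not produced.
cAMP is absent, so HolZ is active.
No repressor is bound and HolZ is active, so *gorV* is transcribed.
So GorV is produced and active.
No repressor is bound and GorV is active, so *kepF* is transcribed.
So KepF is produced and active.
YilG is constitutively active in this strain.
No repressor is bound and KepF and YilG are active, so *oxaS* is transcribed.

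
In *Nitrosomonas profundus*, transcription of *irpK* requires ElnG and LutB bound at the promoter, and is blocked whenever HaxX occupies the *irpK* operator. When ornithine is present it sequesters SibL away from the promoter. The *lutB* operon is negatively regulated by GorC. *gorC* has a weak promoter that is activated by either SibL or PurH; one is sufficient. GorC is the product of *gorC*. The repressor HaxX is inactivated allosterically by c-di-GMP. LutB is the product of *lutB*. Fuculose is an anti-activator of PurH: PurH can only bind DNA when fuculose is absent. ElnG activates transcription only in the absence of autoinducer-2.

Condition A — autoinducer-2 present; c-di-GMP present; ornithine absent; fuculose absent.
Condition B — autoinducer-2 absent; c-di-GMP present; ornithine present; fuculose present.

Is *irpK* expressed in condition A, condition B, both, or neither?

Condition A:
Autoinducer-2 is present, so ElnG is inactive.
c-di-GMP is present, so HaxX is inactive.
Ornithine is absent, so SibL is active.
Fuculose is absent, so PurH is active.
Activator SibL is present, so *gorC* is transcribed.
So GorC is produced and active.
With repressor GorC bound, *lutB* is not transcribed.
So LutB is not produced.
Required activator ElnG is absent, so *irpK* is not transcribed.
→ *irpK* is OFF in A.
Condition B:
Autoinducer-2 is absent, so ElnG is active.
c-di-GMP is present, so HaxX is inactive.
Ornithine is present, so SibL is inactive.
Fuculose is present, so PurH is inactive.
No activator is available at the *gorC* promoter, so *gorC* is not transcribed.
So GorC is not produced.
With no repressor bound, *lutB* is transcribed.
So LutB is produced and active.
No repressor is bound and ElnG and LutB are active, so *irpK* is transcribed.
→ *irpK* is ON in B.

B only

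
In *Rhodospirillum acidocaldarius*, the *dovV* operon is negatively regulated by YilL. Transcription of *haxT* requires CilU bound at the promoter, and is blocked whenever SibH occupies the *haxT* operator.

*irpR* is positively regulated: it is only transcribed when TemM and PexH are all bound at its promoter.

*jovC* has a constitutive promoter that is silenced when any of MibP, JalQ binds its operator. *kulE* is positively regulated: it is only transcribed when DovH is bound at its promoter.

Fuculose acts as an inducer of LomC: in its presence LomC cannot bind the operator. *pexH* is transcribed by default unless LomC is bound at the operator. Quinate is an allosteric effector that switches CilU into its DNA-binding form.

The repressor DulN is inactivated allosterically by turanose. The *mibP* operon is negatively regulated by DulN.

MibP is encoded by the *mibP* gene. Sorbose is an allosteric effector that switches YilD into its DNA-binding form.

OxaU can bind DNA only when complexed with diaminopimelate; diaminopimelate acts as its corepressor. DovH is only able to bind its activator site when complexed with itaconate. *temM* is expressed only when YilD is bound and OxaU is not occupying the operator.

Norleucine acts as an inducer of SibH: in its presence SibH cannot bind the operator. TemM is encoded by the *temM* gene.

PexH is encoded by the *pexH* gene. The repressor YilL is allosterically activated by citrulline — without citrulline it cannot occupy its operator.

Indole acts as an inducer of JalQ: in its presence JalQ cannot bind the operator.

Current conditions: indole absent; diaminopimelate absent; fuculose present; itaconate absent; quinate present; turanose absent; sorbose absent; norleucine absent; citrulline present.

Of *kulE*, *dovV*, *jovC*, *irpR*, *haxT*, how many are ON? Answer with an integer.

Itaconate is absent, so DovH is inactive.
Required activator DovH is absent, so *kulE* is not transcribed.
→ *kulE* is OFF.
Citrulline is present, so YilL is active.
With repressor YilL bound, *dovV* is not transcribed.
→ *dovV* is OFF.
Turanose is absent, so DulN is active.
With repressor DulN bound, *mibP* is not transcribed.
So MibP is not produced.
Indole is absent, so JalQ is active.
With repressor JalQ bound, *jovC* is not transcribed.
→ *jovC* is OFF.
Sorbose is absent, so YilD is inactive.
Diaminopimelate is absent, so OxaU is inactive.
Required activator YilD is absent, so *temM* is not transcribed.
So TemM is not produced.
Fuculose is present, so LomC is inactive.
With no repressor bound, *pexH* is transcribed.
So PexH is produced and active.
Required activator TemM is absent, so *irpR* is not transcribed.
→ *irpR* is OFF.
Quinate is present, so CilU is active.
Norleucine is absent, so SibH is active.
With repressor SibH bound, *haxT* is not transcribed.
→ *haxT* is OFF.
0 of the 5 genes are transcribed.

0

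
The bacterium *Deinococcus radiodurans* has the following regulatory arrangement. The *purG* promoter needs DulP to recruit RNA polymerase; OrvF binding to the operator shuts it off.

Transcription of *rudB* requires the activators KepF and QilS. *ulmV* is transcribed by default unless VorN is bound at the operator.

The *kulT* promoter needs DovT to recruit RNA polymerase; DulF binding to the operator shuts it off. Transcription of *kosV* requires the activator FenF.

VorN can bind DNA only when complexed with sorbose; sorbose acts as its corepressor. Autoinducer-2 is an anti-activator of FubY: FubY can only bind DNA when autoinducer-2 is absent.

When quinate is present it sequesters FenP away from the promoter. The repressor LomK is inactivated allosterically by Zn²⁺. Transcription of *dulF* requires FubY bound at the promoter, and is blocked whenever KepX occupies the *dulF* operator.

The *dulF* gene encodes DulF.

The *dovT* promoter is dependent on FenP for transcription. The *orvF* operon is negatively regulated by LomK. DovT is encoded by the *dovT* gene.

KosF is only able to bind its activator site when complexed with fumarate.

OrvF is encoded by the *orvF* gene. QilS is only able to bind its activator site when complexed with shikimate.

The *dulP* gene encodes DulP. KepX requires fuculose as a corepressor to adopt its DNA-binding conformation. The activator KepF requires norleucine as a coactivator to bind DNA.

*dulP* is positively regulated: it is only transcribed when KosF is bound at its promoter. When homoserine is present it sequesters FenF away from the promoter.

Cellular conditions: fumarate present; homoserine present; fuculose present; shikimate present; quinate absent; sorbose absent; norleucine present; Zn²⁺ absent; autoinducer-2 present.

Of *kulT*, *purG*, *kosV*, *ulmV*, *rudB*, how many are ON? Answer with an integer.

4

Autoinducer-2 is present, so FubY is inactive.
Fuculose is present, so KepX is active.
With repressor KepX bound, *dulF* is not transcribed.
So DulF is not produced.
Quinate is absent, so FenP is active.
No repressor is bound and FenP is active, so *dovT* is transcribed.
So DovT is produced and active.
No repressor is bound and DovT is active, so *kulT* is transcribed.
→ *kulT* is ON.
Fumarate is present, so KosF is active.
No repressor is bound and KosF is active, so *dulP* is transcribed.
So DulP is produced and active.
Zn²⁺ is absent, so LomK is active.
With repressor LomK bound, *orvF* is not transcribed.
So OrvF is not produced.
No repressor is bound and DulP is active, so *purG* is transcribed.
→ *purG* is ON.
Homoserine is present, so FenF is inactive.
Required activator FenF is absent, so *kosV* is not transcribed.
→ *kosV* is OFF.
Sorbose is absent, so VorN is inactive.
With no repressor bound, *ulmV* is transcribed.
→ *ulmV* is ON.
Norleucine is present, so KepF is active.
Shikimate is present, so QilS is active.
No repressor is bound and KepF and QilS are active, so *rudB* is transcribed.
→ *rudB* is ON.
4 of the 5 genes are transcribed.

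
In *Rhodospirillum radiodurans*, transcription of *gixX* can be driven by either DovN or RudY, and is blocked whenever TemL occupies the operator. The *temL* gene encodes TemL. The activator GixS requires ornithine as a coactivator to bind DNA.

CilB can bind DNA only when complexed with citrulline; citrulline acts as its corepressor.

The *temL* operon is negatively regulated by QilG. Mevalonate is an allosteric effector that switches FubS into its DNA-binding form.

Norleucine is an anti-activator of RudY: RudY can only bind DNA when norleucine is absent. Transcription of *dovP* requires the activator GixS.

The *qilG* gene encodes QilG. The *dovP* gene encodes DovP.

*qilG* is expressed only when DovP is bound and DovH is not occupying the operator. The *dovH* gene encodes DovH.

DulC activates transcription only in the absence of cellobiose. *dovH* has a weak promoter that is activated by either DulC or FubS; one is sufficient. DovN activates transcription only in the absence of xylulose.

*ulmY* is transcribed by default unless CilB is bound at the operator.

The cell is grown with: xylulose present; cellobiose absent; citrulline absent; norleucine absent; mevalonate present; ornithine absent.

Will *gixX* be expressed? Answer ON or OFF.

OFF

Xylulose is present, so DovN is inactive.
Norleucine is absent, so RudY is active.
Ornithine is absent, so GixS is inactive.
Required activator GixS is absent, so *dovP* is not transcribed.
So DovP is not produced.
Cellobiose is absent, so DulC is active.
Mevalonate is present, so FubS is active.
Activator DulC is present, so *dovH* is transcribed.
So DovH is produced and active.
With repressor DovH bound, *qilG* is not transcribed.
So QilG is not produced.
With no repressor bound, *temL* is transcribed.
So TemL is produced and active.
With repressor TemL bound, *gixX* is not transcribed.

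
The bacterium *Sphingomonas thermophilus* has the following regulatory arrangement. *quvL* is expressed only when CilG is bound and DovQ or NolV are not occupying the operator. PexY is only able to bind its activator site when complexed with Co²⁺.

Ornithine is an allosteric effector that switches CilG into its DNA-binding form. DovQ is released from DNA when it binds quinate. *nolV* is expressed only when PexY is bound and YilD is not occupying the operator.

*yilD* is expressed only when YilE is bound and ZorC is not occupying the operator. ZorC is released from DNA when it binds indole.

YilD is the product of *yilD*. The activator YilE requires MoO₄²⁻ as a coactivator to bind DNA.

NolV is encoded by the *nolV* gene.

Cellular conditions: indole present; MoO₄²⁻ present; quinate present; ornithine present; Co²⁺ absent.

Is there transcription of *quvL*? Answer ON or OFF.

ON

Ornithine is present, so CilG is active.
Quinate is present, so DovQ is inactive.
MoO₄²⁻ is present, so YilE is active.
Indole is present, so ZorC is inactive.
No repressor is bound and YilE is active, so *yilD* is transcribed.
So YilD is produced and active.
Co²⁺ is absent, so PexY is inactive.
With repressor YilD bound, *nolV* is not transcribed.
So NolV is not produced.
No repressor is bound and CilG is active, so *quvL* is transcribed.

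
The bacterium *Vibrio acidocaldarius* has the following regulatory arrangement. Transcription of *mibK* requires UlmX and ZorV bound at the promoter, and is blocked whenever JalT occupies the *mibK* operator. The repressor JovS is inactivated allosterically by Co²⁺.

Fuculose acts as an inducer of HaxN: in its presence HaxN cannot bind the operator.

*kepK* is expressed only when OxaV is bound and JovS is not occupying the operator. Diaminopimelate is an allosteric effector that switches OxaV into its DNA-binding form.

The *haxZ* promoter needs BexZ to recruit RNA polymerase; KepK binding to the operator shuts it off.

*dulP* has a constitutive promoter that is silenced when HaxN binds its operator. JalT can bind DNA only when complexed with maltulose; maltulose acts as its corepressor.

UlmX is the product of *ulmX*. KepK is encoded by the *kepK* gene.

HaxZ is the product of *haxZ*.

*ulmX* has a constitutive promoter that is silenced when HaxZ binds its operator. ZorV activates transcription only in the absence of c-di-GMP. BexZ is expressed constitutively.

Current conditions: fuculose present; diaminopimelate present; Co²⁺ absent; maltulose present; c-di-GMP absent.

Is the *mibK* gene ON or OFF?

BexZ is produced constitutively and is active.
Diaminopimelate is present, so OxaV is active.
Co²⁺ is absent, so JovS is active.
With repressor JovS bound, *kepK* is not transcribed.
So KepK is not produced.
No repressor is bound and BexZ is active, so *haxZ* is transcribed.
So HaxZ is produced and active.
With repressor HaxZ bound, *ulmX* is not transcribed.
So UlmX is not produced.
c-di-GMP is absent, so ZorV is active.
Maltulose is present, so JalT is active.
With repressor JalT bound, *mibK* is not transcribed.

OFF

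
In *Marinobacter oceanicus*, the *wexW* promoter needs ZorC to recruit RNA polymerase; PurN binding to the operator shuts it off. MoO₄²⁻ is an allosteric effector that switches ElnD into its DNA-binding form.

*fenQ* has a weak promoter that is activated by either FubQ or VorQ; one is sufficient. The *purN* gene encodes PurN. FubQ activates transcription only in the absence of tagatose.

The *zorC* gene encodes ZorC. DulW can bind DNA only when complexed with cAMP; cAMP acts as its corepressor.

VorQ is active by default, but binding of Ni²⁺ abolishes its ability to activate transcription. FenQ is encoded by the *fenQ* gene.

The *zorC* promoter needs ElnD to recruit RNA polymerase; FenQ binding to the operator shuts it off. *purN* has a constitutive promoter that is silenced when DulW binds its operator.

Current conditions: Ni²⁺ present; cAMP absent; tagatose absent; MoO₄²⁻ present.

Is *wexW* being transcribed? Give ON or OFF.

cAMP is absent, so DulW is inactive.
With no repressor bound, *purN* is transcribed.
So PurN is produced and active.
MoO₄²⁻ is present, so ElnD is active.
Tagatose is absent, so FubQ is active.
Ni²⁺ is present, so VorQ is inactive.
Activator FubQ is present, so *fenQ* is transcribed.
So FenQ is produced and active.
With repressor FenQ bound, *zorC* is not transcribed.
So ZorC is not produced.
With repressor PurN bound, *wexW* is not transcribed.

OFF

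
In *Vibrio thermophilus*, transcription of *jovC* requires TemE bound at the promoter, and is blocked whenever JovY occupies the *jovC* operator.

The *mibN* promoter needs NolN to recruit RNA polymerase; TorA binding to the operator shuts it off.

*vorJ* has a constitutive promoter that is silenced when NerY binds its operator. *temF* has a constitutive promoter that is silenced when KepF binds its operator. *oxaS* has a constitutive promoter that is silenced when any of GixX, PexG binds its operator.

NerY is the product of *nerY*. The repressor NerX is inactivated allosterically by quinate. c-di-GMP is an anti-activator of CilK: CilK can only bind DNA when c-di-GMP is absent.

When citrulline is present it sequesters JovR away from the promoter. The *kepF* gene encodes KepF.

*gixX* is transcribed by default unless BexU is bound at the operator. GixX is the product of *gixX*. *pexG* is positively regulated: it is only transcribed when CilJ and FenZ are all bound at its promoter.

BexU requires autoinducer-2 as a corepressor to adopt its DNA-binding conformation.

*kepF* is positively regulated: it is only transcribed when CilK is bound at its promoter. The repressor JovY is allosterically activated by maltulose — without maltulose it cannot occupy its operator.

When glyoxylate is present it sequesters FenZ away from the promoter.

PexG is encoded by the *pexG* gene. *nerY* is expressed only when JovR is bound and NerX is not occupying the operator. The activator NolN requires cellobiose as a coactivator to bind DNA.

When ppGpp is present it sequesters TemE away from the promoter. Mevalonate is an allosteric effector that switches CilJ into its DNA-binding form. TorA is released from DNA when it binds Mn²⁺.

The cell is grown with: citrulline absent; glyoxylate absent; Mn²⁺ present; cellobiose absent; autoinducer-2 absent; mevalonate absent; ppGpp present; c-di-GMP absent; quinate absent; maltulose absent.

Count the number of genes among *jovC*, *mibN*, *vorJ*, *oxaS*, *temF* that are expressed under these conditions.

1

ppGpp is present, so TemE is inactive.
Maltulose is absent, so JovY is inactive.
Required activator TemE is absent, so *jovC* is not transcribed.
→ *jovC* is OFF.
Mn²⁺ is present, so TorA is inactive.
Cellobiose is absent, so NolN is inactive.
Required activator NolN is absent, so *mibN* is not transcribed.
→ *mibN* is OFF.
Citrulline is absent, so JovR is active.
Quinate is absent, so NerX is active.
With repressor NerX bound, *nerY* is not transcribed.
So NerY is not produced.
With no repressor bound, *vorJ* is transcribed.
→ *vorJ* is ON.
Autoinducer-2 is absent, so BexU is inactive.
With no repressor bound, *gixX* is transcribed.
So GixX is produced and active.
Mevalonate is absent, so CilJ is inactive.
Glyoxylate is absent, so FenZ is active.
Required activator CilJ is absent, so *pexG* is not transcribed.
So PexG is not produced.
With repressor GixX bound, *oxaS* is not transcribed.
→ *oxaS* is OFF.
c-di-GMP is absent, so CilK is active.
No repressor is bound and CilK is active, so *kepF* is transcribed.
So KepF is produced and active.
With repressor KepF bound, *temF* is not transcribed.
→ *temF* is OFF.
1 of the 5 genes is transcribed.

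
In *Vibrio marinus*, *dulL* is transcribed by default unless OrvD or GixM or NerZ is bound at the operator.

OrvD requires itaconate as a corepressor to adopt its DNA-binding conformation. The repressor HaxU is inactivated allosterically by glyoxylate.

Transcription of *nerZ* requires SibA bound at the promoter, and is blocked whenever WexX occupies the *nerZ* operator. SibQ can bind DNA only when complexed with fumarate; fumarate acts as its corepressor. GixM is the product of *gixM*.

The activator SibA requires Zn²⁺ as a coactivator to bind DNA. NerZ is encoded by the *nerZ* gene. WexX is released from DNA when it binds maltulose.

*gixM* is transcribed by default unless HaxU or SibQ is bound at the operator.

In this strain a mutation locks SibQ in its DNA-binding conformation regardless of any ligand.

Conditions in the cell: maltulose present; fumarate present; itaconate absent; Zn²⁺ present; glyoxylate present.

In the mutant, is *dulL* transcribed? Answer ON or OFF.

Itaconate is absent, so OrvD is inactive.
Glyoxylate is present, so HaxU is inactive.
SibQ is constitutively active in this strain.
With repressor SibQ bound, *gixM* is not transcribed.
So GixM is not produced.
Zn²⁺ is present, so SibA is active.
Maltulose is present, so WexX is inactive.
No repressor is bound and SibA is active, so *nerZ* is transcribed.
So NerZ is produced and active.
With repressor NerZ bound, *dulL* is not transcribed.

OFF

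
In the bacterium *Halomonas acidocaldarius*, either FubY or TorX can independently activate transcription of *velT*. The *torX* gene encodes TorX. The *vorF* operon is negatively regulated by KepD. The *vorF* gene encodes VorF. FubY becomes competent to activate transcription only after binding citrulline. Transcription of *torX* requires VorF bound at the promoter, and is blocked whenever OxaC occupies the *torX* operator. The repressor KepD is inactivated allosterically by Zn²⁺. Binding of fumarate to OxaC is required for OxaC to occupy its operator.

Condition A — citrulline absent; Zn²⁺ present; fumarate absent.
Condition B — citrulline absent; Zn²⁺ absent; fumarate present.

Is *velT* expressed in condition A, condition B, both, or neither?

A only

Condition A:
Citrulline is absent, so FubY is inactive.
Zn²⁺ is present, so KepD is inactive.
With no repressor bound, *vorF* is transcribed.
So VorF is produced and active.
Fumarate is absent, so OxaC is inactive.
No repressor is bound and VorF is active, so *torX* is transcribed.
So TorX is produced and active.
Activator TorX is present, so *velT* is transcribed.
→ *velT* is ON in A.
Condition B:
Citrulline is absent, so FubY is inactive.
Zn²⁺ is absent, so KepD is active.
With repressor KepD bound, *vorF* is not transcribed.
So VorF is not produced.
Fumarate is present, so OxaC is active.
With repressor OxaC bound, *torX* is not transcribed.
So TorX is not produced.
No activator is available at the *velT* promoter, so *velT* is not transcribed.
→ *velT* is OFF in B.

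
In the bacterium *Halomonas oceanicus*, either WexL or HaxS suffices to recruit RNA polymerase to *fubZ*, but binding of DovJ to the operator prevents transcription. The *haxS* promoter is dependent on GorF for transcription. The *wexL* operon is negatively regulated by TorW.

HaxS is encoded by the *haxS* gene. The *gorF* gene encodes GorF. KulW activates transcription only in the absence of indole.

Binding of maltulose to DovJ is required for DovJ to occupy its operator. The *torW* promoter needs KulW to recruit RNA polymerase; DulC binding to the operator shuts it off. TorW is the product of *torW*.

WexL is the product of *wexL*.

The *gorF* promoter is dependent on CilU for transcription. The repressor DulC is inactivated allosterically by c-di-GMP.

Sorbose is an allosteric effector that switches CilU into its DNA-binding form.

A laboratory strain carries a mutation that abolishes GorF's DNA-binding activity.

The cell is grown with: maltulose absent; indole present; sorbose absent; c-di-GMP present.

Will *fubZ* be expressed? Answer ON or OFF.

ON

Maltulose is absent, so DovJ is inactive.
Indole is present, so KulW is inactive.
c-di-GMP is present, so DulC is inactive.
Required activator KulW is absent, so *torW* is not transcribed.
So TorW is not produced.
With no repressor bound, *wexL* is transcribed.
So WexL is produced and active.
GorF is non-functional in this strain, so it has no effect.
Required activator GorF is absent, so *haxS* is not transcribed.
So HaxS is not produced.
Activator WexL is present, so *fubZ* is transcribed.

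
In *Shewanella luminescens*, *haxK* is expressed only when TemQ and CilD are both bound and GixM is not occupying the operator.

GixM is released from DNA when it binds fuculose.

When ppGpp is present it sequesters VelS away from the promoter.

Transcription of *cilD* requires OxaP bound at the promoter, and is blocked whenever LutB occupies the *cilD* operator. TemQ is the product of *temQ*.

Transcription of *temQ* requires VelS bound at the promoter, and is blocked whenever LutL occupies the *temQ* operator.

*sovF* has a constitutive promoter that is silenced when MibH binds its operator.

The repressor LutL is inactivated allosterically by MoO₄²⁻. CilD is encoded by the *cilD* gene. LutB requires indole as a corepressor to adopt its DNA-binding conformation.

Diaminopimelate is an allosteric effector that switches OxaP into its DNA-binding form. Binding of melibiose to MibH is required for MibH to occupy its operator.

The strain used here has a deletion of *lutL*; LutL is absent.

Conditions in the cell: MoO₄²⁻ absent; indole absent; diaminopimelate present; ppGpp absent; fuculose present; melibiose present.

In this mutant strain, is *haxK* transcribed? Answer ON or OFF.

ppGpp is absent, so VelS is active.
LutL is non-functional in this strain, so it has no effect.
No repressor is bound and VelS is active, so *temQ* is transcribed.
So TemQ is produced and active.
Indole is absent, so LutB is inactive.
Diaminopimelate is present, so OxaP is active.
No repressor is bound and OxaP is active, so *cilD* is transcribed.
So CilD is produced and active.
Fuculose is present, so GixM is inactive.
No repressor is bound and TemQ and CilD are active, so *haxK* is transcribed.

ON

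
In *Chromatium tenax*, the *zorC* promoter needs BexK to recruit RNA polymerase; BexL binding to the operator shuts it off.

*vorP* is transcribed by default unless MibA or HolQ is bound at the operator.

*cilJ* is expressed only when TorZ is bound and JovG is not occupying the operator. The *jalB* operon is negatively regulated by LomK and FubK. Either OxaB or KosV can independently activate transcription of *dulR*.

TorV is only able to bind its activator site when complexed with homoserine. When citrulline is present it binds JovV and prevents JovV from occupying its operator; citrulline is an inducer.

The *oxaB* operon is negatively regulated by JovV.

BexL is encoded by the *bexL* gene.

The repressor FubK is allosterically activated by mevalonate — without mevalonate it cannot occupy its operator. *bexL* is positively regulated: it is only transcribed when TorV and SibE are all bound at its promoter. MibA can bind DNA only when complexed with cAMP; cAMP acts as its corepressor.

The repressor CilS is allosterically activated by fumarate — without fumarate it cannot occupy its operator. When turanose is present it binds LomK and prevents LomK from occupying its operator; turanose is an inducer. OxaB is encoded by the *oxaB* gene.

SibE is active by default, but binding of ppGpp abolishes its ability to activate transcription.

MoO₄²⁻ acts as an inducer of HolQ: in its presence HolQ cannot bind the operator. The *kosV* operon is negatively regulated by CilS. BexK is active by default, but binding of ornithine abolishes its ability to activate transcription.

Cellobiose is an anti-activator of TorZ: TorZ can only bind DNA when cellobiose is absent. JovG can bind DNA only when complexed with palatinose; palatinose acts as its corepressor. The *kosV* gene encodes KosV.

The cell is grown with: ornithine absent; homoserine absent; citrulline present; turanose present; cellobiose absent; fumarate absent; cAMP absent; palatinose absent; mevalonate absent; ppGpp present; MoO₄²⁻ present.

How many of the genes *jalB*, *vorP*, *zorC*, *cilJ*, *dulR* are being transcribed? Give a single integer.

Turanose is present, so LomK is inactive.
Mevalonate is absent, so FubK is inactive.
With no repressor bound, *jalB* is transcribed.
→ *jalB* is ON.
cAMP is absent, so MibA is inactive.
MoO₄²⁻ is present, so HolQ is inactive.
With no repressor bound, *vorP* is transcribed.
→ *vorP* is ON.
Ornithine is absent, so BexK is active.
Homoserine is absent, so TorV is inactive.
ppGpp is present, so SibE is inactive.
Required activator TorV is absent, so *bexL* is not transcribed.
So BexL is not produced.
No repressor is bound and BexK is active, so *zorC* is transcribed.
→ *zorC* is ON.
Cellobiose is absent, so TorZ is active.
Palatinose is absent, so JovG is inactive.
No repressor is bound and TorZ is active, so *cilJ* is transcribed.
→ *cilJ* is ON.
Citrulline is present, so JovV is inactive.
With no repressor bound, *oxaB* is transcribed.
So OxaB is produced and active.
Fumarate is absent, so CilS is inactive.
With no repressor bound, *kosV* is transcribed.
So KosV is produced and active.
Activator OxaB is present, so *dulR* is transcribed.
→ *dulR* is ON.
5 of the 5 genes are transcribed.

5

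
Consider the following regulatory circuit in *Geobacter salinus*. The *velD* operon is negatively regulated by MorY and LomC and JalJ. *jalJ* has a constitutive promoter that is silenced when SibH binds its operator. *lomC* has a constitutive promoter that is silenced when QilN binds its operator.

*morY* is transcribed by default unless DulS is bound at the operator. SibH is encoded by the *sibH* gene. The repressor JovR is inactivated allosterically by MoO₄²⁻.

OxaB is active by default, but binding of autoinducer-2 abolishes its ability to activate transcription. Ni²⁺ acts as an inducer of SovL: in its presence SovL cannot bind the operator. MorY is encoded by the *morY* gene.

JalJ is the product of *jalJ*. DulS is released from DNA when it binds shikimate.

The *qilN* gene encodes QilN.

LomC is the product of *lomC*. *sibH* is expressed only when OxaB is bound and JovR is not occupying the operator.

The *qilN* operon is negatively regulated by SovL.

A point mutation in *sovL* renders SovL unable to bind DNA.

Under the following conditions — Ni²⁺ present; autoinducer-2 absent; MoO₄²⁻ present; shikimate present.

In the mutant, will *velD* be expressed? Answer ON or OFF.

OFF

Shikimate is present, so DulS is inactive.
With no repressor bound, *morY* is transcribed.
So MorY is produced and active.
SovL is non-functional in this strain, so it has no effect.
With no repressor bound, *qilN* is transcribed.
So QilN is produced and active.
With repressor QilN bound, *lomC* is not transcribed.
So LomC is not produced.
MoO₄²⁻ is present, so JovR is inactive.
Autoinducer-2 is absent, so OxaB is active.
No repressor is bound and OxaB is active, so *sibH* is transcribed.
So SibH is produced and active.
With repressor SibH bound, *jalJ* is not transcribed.
So JalJ is not produced.
With repressor MorY bound, *velD* is not transcribed.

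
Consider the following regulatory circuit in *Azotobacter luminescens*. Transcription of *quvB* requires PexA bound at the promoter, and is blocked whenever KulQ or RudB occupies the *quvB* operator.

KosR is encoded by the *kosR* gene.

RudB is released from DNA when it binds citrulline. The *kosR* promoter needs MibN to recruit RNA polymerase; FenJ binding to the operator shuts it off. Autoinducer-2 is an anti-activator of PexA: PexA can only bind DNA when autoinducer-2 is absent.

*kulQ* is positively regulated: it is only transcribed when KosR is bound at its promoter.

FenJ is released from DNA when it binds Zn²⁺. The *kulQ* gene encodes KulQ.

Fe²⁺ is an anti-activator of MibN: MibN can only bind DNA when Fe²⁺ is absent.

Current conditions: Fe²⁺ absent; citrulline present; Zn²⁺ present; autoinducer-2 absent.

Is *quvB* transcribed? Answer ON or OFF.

Zn²⁺ is present, so FenJ is inactive.
Fe²⁺ is absent, so MibN is active.
No repressor is bound and MibN is active, so *kosR* is transcribed.
So KosR is produced and active.
No repressor is bound and KosR is active, so *kulQ* is transcribed.
So KulQ is produced and active.
Autoinducer-2 is absent, so PexA is active.
Citrulline is present, so RudB is inactive.
With repressor KulQ bound, *quvB* is not transcribed.

OFF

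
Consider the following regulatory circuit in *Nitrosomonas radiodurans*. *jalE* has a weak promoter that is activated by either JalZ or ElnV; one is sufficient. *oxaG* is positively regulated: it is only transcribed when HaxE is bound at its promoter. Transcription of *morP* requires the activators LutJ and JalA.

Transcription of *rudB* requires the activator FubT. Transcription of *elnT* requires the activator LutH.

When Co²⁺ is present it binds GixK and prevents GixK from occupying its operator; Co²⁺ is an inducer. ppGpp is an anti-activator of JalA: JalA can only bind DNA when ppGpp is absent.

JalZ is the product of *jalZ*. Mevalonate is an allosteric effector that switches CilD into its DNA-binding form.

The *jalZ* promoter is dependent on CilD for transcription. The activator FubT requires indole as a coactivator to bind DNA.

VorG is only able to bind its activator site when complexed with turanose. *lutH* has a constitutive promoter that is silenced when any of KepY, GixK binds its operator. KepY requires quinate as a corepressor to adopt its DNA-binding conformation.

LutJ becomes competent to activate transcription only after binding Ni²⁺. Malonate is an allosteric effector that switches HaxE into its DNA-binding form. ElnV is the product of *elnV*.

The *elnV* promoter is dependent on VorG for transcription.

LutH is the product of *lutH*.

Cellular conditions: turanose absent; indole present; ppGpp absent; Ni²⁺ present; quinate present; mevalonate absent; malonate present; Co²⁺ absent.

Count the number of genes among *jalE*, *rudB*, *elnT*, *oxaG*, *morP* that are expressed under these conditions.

3

Mevalonate is absent, so CilD is inactive.
Required activator CilD is absent, so *jalZ* is not transcribed.
So JalZ is not produced.
Turanose is absent, so VorG is inactive.
Required activator VorG is absent, so *elnV* is not transcribed.
So ElnV is not produced.
No activator is available at the *jalE* promoter, so *jalE* is not transcribed.
→ *jalE* is OFF.
Indole is present, so FubT is active.
No repressor is bound and FubT is active, so *rudB* is transcribed.
→ *rudB* is ON.
Quinate is present, so KepY is active.
Co²⁺ is absent, so GixK is active.
With repressor KepY bound, *lutH* is not transcribed.
So LutH is not produced.
Required activator LutH is absent, so *elnT* is not transcribed.
→ *elnT* is OFF.
Malonate is present, so HaxE is active.
No repressor is bound and HaxE is active, so *oxaG* is transcribed.
→ *oxaG* is ON.
Ni²⁺ is present, so LutJ is active.
ppGpp is absent, so JalA is active.
No repressor is bound and LutJ and JalA are active, so *morP* is transcribed.
→ *morP* is ON.
3 of the 5 genes are transcribed.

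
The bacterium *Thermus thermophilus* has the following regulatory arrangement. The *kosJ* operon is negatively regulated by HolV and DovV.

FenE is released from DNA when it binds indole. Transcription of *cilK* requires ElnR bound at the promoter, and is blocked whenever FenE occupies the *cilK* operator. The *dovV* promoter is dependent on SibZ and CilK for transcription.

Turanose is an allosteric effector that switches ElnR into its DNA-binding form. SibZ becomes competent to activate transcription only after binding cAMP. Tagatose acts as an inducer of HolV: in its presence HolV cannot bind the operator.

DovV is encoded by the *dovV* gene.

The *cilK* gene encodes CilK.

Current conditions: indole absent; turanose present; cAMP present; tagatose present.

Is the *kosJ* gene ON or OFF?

Tagatose is present, so HolV is inactive.
cAMP is present, so SibZ is active.
Indole is absent, so FenE is active.
Turanose is present, so ElnR is active.
With repressor FenE bound, *cilK* is not transcribed.
So CilK is not produced.
Required activator CilK is absent, so *dovV* is not transcribed.
So DovV is not produced.
With no repressor bound, *kosJ* is transcribed.

ON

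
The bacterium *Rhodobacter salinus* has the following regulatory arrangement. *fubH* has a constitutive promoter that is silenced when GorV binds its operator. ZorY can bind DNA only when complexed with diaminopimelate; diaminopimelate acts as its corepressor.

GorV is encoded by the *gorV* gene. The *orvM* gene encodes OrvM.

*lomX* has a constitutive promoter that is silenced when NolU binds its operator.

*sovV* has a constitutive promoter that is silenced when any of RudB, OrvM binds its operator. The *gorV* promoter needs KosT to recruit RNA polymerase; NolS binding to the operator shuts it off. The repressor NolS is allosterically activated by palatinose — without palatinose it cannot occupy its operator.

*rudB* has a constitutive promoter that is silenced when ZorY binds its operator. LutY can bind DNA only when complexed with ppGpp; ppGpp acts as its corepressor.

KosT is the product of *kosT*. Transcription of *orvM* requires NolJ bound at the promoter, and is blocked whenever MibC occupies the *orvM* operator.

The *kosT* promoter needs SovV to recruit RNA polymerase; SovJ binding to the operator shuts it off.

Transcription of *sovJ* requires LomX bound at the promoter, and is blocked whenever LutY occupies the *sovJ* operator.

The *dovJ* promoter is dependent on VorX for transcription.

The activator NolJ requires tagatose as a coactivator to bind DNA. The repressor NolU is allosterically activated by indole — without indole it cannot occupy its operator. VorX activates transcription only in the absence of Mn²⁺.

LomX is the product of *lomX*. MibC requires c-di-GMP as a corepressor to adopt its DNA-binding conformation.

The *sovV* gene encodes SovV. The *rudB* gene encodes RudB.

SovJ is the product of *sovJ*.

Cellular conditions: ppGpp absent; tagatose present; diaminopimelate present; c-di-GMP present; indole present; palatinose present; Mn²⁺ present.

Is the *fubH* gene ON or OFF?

Diaminopimelate is present, so ZorY is active.
With repressor ZorY bound, *rudB* is not transcribed.
So RudB is not produced.
Tagatose is present, so NolJ is active.
c-di-GMP is present, so MibC is active.
With repressor MibC bound, *orvM* is not transcribed.
So OrvM is not produced.
With no repressor bound, *sovV* is transcribed.
So SovV is produced and active.
ppGpp is absent, so LutY is inactive.
Indole is present, so NolU is active.
With repressor NolU bound, *lomX* is not transcribed.
So LomX is not produced.
Required activator LomX is absent, so *sovJ* is not transcribed.
So SovJ is not produced.
No repressor is bound and SovV is active, so *kosT* is transcribed.
So KosT is produced and active.
Palatinose is present, so NolS is active.
With repressor NolS bound, *gorV* is not transcribed.
So GorV is not produced.
With no repressor bound, *fubH* is transcribed.

ON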